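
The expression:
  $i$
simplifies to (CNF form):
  $i$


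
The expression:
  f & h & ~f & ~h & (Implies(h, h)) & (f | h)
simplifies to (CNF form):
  False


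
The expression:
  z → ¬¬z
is always true.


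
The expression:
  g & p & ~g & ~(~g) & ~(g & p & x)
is never true.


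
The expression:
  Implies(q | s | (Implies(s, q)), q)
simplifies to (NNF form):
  q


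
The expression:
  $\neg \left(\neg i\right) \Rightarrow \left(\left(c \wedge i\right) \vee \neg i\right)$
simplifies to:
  $c \vee \neg i$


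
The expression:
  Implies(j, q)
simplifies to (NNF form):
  q | ~j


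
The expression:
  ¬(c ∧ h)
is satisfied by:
  {h: False, c: False}
  {c: True, h: False}
  {h: True, c: False}


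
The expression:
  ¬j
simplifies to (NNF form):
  ¬j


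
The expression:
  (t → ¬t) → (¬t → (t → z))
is always true.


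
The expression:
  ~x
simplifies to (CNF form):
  ~x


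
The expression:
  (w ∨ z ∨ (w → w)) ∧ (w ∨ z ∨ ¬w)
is always true.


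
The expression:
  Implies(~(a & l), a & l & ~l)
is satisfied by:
  {a: True, l: True}


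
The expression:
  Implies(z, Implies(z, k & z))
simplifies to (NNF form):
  k | ~z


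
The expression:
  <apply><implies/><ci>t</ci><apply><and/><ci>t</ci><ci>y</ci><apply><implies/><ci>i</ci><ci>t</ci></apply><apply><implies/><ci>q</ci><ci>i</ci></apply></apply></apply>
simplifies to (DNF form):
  <apply><or/><apply><not/><ci>t</ci></apply><apply><and/><ci>i</ci><ci>y</ci></apply><apply><and/><ci>y</ci><apply><not/><ci>q</ci></apply></apply></apply>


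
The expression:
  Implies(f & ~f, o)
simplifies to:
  True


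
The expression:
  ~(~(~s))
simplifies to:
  ~s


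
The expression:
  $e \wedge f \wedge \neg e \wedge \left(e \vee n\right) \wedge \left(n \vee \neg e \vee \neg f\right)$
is never true.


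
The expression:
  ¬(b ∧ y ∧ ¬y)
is always true.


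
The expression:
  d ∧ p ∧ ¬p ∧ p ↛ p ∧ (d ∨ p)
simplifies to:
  False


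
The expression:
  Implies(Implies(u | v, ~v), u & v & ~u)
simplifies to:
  v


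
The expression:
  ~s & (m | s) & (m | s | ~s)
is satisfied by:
  {m: True, s: False}


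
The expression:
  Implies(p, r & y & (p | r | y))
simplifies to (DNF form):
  ~p | (r & y)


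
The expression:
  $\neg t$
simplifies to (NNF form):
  $\neg t$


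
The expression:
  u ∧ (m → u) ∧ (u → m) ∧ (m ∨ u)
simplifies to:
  m ∧ u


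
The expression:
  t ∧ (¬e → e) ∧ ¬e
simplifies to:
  False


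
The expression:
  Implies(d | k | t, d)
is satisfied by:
  {d: True, t: False, k: False}
  {d: True, k: True, t: False}
  {d: True, t: True, k: False}
  {d: True, k: True, t: True}
  {k: False, t: False, d: False}


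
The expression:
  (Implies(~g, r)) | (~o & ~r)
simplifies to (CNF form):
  g | r | ~o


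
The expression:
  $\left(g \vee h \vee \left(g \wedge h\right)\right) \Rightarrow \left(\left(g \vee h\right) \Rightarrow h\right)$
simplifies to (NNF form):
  $h \vee \neg g$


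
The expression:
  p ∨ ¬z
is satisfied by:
  {p: True, z: False}
  {z: False, p: False}
  {z: True, p: True}


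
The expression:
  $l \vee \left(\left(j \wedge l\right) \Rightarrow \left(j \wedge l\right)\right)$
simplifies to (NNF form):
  $\text{True}$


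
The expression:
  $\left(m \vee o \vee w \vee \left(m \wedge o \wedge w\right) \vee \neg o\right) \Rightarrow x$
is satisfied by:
  {x: True}


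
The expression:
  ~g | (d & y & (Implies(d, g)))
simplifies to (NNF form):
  ~g | (d & y)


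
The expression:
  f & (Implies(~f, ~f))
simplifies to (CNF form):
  f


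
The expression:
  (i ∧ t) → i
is always true.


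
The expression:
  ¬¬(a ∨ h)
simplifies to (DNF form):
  a ∨ h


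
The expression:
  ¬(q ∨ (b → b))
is never true.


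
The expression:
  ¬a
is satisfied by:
  {a: False}


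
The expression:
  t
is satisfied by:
  {t: True}


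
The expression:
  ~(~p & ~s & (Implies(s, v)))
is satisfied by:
  {p: True, s: True}
  {p: True, s: False}
  {s: True, p: False}


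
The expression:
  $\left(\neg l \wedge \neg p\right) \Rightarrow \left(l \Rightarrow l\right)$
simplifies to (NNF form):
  $\text{True}$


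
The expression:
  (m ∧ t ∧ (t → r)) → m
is always true.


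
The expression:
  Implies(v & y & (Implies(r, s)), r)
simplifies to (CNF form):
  r | ~v | ~y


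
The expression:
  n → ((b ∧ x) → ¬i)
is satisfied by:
  {x: False, n: False, i: False, b: False}
  {b: True, x: False, n: False, i: False}
  {i: True, x: False, n: False, b: False}
  {b: True, i: True, x: False, n: False}
  {n: True, b: False, x: False, i: False}
  {b: True, n: True, x: False, i: False}
  {i: True, n: True, b: False, x: False}
  {b: True, i: True, n: True, x: False}
  {x: True, i: False, n: False, b: False}
  {b: True, x: True, i: False, n: False}
  {i: True, x: True, b: False, n: False}
  {b: True, i: True, x: True, n: False}
  {n: True, x: True, i: False, b: False}
  {b: True, n: True, x: True, i: False}
  {i: True, n: True, x: True, b: False}


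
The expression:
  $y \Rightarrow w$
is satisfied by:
  {w: True, y: False}
  {y: False, w: False}
  {y: True, w: True}


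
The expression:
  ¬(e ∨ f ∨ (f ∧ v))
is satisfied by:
  {e: False, f: False}


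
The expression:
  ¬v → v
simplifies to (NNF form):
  v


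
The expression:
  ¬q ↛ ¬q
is never true.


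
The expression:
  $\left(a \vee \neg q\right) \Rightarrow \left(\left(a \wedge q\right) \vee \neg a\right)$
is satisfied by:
  {q: True, a: False}
  {a: False, q: False}
  {a: True, q: True}


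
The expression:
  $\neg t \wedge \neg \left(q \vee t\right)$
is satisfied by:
  {q: False, t: False}


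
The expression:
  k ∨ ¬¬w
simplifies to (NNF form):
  k ∨ w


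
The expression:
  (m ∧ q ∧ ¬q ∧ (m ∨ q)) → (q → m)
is always true.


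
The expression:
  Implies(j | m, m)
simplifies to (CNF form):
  m | ~j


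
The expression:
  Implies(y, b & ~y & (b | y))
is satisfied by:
  {y: False}


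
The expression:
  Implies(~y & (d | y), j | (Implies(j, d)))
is always true.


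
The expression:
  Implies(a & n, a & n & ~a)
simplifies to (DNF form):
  ~a | ~n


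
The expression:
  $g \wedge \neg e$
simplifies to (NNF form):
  $g \wedge \neg e$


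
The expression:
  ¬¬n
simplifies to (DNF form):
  n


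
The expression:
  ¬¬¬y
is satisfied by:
  {y: False}


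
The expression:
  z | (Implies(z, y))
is always true.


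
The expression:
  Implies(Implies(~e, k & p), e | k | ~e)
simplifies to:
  True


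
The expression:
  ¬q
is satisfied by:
  {q: False}


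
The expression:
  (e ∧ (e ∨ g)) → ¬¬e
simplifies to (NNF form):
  True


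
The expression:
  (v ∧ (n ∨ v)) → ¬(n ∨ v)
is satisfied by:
  {v: False}


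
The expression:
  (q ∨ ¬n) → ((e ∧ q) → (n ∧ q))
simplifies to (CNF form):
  n ∨ ¬e ∨ ¬q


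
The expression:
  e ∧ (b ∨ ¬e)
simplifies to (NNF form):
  b ∧ e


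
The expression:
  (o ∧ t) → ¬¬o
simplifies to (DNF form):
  True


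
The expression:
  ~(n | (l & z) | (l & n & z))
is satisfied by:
  {n: False, l: False, z: False}
  {z: True, n: False, l: False}
  {l: True, n: False, z: False}


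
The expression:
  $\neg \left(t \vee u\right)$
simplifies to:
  $\neg t \wedge \neg u$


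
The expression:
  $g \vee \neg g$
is always true.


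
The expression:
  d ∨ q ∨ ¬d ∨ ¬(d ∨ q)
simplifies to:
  True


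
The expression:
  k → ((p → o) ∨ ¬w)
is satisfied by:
  {o: True, p: False, k: False, w: False}
  {o: False, p: False, k: False, w: False}
  {w: True, o: True, p: False, k: False}
  {w: True, o: False, p: False, k: False}
  {o: True, k: True, w: False, p: False}
  {k: True, w: False, p: False, o: False}
  {w: True, k: True, o: True, p: False}
  {w: True, k: True, o: False, p: False}
  {o: True, p: True, w: False, k: False}
  {p: True, w: False, k: False, o: False}
  {o: True, w: True, p: True, k: False}
  {w: True, p: True, o: False, k: False}
  {o: True, k: True, p: True, w: False}
  {k: True, p: True, w: False, o: False}
  {w: True, k: True, p: True, o: True}


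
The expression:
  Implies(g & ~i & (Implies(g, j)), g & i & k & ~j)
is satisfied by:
  {i: True, g: False, j: False}
  {g: False, j: False, i: False}
  {i: True, j: True, g: False}
  {j: True, g: False, i: False}
  {i: True, g: True, j: False}
  {g: True, i: False, j: False}
  {i: True, j: True, g: True}


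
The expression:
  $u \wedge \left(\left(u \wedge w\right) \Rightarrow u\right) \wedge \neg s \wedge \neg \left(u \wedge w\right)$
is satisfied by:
  {u: True, w: False, s: False}


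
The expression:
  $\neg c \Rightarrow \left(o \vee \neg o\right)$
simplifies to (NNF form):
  $\text{True}$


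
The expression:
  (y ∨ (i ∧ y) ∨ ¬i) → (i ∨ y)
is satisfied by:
  {i: True, y: True}
  {i: True, y: False}
  {y: True, i: False}


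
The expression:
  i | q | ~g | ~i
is always true.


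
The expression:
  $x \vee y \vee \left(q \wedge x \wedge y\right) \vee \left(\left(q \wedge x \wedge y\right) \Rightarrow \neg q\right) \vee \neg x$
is always true.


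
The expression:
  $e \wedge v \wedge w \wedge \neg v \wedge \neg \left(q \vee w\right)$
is never true.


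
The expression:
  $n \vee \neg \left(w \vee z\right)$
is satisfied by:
  {n: True, z: False, w: False}
  {n: True, w: True, z: False}
  {n: True, z: True, w: False}
  {n: True, w: True, z: True}
  {w: False, z: False, n: False}


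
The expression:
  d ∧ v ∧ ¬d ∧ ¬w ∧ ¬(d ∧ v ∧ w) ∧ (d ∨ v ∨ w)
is never true.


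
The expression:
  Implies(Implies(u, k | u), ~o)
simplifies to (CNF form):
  ~o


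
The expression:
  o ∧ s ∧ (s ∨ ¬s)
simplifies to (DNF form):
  o ∧ s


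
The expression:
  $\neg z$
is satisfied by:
  {z: False}


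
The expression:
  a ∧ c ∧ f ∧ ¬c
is never true.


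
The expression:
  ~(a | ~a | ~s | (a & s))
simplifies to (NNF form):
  False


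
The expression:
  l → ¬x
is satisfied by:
  {l: False, x: False}
  {x: True, l: False}
  {l: True, x: False}


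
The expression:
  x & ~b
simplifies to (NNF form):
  x & ~b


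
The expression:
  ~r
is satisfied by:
  {r: False}


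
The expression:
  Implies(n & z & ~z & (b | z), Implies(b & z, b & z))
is always true.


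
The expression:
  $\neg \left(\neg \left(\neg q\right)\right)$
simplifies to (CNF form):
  $\neg q$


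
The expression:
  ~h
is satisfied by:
  {h: False}


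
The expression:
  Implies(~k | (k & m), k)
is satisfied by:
  {k: True}


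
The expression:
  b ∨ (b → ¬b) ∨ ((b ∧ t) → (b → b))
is always true.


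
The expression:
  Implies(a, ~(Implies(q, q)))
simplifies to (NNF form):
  ~a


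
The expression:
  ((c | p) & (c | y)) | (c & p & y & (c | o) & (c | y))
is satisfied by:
  {c: True, p: True, y: True}
  {c: True, p: True, y: False}
  {c: True, y: True, p: False}
  {c: True, y: False, p: False}
  {p: True, y: True, c: False}


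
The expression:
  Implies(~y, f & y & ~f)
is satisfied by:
  {y: True}


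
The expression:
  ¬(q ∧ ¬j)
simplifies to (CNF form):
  j ∨ ¬q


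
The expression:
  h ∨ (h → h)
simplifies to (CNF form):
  True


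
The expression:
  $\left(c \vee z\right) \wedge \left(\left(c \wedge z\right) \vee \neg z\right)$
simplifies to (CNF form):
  $c$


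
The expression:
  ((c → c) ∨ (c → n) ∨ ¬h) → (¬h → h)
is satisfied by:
  {h: True}


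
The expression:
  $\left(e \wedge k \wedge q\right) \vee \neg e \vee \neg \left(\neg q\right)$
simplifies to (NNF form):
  $q \vee \neg e$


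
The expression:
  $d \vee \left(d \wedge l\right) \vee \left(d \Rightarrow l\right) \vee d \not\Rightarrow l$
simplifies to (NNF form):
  $\text{True}$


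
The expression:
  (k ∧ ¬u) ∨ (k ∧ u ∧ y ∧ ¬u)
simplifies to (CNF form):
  k ∧ ¬u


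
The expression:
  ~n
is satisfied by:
  {n: False}


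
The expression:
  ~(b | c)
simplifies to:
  ~b & ~c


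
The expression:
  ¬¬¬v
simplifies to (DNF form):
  ¬v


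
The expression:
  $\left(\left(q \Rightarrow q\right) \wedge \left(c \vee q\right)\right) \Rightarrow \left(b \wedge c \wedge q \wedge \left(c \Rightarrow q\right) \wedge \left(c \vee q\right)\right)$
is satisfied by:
  {b: True, c: False, q: False}
  {c: False, q: False, b: False}
  {b: True, q: True, c: True}


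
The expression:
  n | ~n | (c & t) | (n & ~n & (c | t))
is always true.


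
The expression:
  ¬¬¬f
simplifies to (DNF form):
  ¬f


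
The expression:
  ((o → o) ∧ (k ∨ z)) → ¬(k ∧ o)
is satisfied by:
  {k: False, o: False}
  {o: True, k: False}
  {k: True, o: False}


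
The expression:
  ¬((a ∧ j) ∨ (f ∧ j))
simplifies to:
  (¬a ∧ ¬f) ∨ ¬j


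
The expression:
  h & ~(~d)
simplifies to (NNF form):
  d & h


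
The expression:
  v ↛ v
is never true.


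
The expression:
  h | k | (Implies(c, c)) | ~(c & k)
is always true.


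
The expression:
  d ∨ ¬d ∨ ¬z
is always true.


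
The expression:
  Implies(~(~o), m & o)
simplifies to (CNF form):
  m | ~o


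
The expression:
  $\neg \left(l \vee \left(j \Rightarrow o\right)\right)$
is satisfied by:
  {j: True, o: False, l: False}


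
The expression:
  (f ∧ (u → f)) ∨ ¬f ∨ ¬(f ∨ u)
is always true.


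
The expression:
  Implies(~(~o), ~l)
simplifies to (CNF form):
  ~l | ~o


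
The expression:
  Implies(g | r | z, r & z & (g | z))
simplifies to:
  (r | ~g) & (r | ~z) & (z | ~r)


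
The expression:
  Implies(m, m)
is always true.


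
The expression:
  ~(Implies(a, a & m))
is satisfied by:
  {a: True, m: False}


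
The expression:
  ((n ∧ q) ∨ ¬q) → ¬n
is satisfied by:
  {n: False}


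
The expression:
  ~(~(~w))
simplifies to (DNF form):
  ~w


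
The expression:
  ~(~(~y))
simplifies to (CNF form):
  ~y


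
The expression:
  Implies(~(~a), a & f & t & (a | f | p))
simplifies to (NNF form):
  ~a | (f & t)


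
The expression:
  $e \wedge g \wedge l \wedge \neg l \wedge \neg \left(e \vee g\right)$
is never true.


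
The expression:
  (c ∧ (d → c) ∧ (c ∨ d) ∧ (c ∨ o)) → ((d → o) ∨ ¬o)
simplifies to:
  True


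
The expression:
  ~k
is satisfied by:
  {k: False}


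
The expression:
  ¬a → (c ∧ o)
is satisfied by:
  {a: True, c: True, o: True}
  {a: True, c: True, o: False}
  {a: True, o: True, c: False}
  {a: True, o: False, c: False}
  {c: True, o: True, a: False}


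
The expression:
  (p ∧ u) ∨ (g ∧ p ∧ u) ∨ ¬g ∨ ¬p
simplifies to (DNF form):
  u ∨ ¬g ∨ ¬p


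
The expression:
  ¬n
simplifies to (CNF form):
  ¬n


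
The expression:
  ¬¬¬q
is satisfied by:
  {q: False}


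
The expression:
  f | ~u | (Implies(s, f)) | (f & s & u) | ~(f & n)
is always true.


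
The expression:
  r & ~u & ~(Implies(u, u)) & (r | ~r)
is never true.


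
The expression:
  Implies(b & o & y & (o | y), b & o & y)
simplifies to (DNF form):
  True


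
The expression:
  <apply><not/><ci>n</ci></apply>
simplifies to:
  <apply><not/><ci>n</ci></apply>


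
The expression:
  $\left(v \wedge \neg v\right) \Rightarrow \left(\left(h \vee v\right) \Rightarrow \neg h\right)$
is always true.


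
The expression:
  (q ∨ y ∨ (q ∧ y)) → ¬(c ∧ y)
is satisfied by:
  {c: False, y: False}
  {y: True, c: False}
  {c: True, y: False}


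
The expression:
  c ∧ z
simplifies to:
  c ∧ z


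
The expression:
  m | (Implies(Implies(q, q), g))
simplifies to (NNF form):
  g | m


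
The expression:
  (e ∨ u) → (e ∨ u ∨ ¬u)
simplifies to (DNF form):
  True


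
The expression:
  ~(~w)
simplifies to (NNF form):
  w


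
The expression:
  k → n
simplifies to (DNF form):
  n ∨ ¬k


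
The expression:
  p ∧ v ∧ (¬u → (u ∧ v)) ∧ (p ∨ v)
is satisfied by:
  {p: True, u: True, v: True}


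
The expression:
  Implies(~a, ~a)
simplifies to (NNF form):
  True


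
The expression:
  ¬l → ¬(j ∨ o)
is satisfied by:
  {l: True, o: False, j: False}
  {j: True, l: True, o: False}
  {l: True, o: True, j: False}
  {j: True, l: True, o: True}
  {j: False, o: False, l: False}


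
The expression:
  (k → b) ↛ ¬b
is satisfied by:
  {b: True}


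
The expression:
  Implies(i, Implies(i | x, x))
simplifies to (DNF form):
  x | ~i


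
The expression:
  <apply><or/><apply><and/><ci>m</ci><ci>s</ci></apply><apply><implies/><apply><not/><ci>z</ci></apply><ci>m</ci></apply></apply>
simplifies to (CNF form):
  <apply><or/><ci>m</ci><ci>z</ci></apply>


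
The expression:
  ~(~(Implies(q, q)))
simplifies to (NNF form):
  True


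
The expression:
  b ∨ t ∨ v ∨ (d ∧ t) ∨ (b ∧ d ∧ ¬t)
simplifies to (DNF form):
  b ∨ t ∨ v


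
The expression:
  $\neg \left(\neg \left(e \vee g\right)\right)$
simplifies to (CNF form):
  $e \vee g$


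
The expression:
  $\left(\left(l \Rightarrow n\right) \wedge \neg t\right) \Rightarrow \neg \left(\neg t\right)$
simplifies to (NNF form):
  $t \vee \left(l \wedge \neg n\right)$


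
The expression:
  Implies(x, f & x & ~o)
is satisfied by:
  {f: True, o: False, x: False}
  {o: False, x: False, f: False}
  {f: True, o: True, x: False}
  {o: True, f: False, x: False}
  {x: True, f: True, o: False}


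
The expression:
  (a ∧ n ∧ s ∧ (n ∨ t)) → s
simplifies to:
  True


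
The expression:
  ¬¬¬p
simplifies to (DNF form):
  ¬p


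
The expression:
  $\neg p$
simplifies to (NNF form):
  $\neg p$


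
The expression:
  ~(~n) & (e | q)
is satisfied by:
  {q: True, e: True, n: True}
  {q: True, n: True, e: False}
  {e: True, n: True, q: False}


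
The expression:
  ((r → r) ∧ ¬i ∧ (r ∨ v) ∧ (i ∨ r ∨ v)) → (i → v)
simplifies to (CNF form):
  True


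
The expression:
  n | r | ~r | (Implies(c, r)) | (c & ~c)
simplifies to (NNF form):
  True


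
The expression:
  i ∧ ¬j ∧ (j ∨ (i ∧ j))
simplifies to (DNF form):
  False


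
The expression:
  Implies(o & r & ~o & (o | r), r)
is always true.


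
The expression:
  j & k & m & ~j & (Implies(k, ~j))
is never true.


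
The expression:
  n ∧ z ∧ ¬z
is never true.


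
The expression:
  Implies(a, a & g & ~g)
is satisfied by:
  {a: False}


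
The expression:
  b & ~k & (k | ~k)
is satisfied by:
  {b: True, k: False}


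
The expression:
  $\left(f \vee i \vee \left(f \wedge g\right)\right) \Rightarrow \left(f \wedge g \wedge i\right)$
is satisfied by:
  {g: True, i: False, f: False}
  {g: False, i: False, f: False}
  {i: True, f: True, g: True}


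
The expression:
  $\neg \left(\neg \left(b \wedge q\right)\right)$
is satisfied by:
  {b: True, q: True}


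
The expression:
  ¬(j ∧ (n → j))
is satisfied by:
  {j: False}


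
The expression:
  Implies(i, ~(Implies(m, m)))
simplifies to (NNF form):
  ~i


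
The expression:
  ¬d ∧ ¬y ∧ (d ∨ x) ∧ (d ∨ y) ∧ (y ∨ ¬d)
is never true.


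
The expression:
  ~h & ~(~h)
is never true.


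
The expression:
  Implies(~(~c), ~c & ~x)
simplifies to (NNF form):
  ~c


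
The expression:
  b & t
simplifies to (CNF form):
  b & t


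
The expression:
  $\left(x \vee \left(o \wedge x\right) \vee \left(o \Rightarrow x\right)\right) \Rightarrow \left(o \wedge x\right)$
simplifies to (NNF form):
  $o$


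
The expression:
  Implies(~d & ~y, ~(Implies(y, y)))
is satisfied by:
  {y: True, d: True}
  {y: True, d: False}
  {d: True, y: False}


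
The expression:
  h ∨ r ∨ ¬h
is always true.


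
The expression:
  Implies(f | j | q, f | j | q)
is always true.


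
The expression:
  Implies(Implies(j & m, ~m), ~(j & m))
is always true.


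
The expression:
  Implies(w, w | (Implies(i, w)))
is always true.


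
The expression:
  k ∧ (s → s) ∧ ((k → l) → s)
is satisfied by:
  {s: True, k: True, l: False}
  {k: True, l: False, s: False}
  {s: True, l: True, k: True}


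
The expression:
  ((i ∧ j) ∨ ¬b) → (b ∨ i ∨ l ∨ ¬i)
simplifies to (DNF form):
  True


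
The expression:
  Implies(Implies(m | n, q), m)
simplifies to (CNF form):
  (m | n) & (m | ~q)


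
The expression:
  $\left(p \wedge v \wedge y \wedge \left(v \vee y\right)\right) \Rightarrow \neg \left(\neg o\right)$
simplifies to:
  $o \vee \neg p \vee \neg v \vee \neg y$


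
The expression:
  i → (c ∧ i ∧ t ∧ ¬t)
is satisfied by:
  {i: False}


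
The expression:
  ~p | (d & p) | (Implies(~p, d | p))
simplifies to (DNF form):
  True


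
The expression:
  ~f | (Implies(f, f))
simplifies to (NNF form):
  True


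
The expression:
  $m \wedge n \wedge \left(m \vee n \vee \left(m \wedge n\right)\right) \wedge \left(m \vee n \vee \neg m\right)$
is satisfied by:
  {m: True, n: True}


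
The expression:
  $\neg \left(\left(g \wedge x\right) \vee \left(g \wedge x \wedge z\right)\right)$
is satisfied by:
  {g: False, x: False}
  {x: True, g: False}
  {g: True, x: False}


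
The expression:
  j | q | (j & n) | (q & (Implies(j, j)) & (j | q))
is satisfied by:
  {q: True, j: True}
  {q: True, j: False}
  {j: True, q: False}


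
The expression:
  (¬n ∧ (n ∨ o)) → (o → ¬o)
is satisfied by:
  {n: True, o: False}
  {o: False, n: False}
  {o: True, n: True}


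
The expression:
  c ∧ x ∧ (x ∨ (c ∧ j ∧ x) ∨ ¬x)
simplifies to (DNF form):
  c ∧ x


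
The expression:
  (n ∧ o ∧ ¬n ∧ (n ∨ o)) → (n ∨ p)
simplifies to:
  True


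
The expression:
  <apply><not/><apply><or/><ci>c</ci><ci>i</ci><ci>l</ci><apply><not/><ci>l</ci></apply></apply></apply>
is never true.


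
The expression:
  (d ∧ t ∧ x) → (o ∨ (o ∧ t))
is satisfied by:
  {o: True, t: False, x: False, d: False}
  {d: False, t: False, o: False, x: False}
  {d: True, o: True, t: False, x: False}
  {d: True, t: False, o: False, x: False}
  {x: True, o: True, d: False, t: False}
  {x: True, d: False, t: False, o: False}
  {x: True, d: True, o: True, t: False}
  {x: True, d: True, t: False, o: False}
  {o: True, t: True, x: False, d: False}
  {t: True, x: False, o: False, d: False}
  {d: True, t: True, o: True, x: False}
  {d: True, t: True, x: False, o: False}
  {o: True, t: True, x: True, d: False}
  {t: True, x: True, d: False, o: False}
  {d: True, t: True, x: True, o: True}


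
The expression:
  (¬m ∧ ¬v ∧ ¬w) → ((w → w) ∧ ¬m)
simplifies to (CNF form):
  True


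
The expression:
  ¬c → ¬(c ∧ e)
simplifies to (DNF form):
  True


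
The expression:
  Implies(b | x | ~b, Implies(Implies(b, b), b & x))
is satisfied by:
  {b: True, x: True}


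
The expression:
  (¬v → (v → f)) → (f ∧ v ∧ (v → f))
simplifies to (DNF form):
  f ∧ v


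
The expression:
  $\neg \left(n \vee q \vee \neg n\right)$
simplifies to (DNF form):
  $\text{False}$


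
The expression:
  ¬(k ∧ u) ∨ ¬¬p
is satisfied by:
  {p: True, u: False, k: False}
  {u: False, k: False, p: False}
  {p: True, k: True, u: False}
  {k: True, u: False, p: False}
  {p: True, u: True, k: False}
  {u: True, p: False, k: False}
  {p: True, k: True, u: True}


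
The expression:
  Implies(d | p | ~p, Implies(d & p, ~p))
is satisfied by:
  {p: False, d: False}
  {d: True, p: False}
  {p: True, d: False}


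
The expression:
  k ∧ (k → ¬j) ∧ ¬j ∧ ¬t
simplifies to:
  k ∧ ¬j ∧ ¬t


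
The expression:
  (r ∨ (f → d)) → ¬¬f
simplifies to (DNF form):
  f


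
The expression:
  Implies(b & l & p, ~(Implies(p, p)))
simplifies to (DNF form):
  ~b | ~l | ~p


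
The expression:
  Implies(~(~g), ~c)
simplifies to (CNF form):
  ~c | ~g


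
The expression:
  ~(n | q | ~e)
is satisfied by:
  {e: True, n: False, q: False}


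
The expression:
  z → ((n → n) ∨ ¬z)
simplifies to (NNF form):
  True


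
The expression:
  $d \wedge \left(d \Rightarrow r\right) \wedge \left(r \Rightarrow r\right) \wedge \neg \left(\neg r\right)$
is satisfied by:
  {r: True, d: True}


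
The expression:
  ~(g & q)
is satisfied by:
  {g: False, q: False}
  {q: True, g: False}
  {g: True, q: False}


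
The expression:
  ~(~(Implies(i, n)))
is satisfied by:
  {n: True, i: False}
  {i: False, n: False}
  {i: True, n: True}


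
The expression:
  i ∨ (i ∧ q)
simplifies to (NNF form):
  i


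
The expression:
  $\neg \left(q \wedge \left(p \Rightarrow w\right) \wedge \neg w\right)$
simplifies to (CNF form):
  $p \vee w \vee \neg q$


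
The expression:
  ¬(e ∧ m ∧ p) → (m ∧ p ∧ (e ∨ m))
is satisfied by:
  {m: True, p: True}


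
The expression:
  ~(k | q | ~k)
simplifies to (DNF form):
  False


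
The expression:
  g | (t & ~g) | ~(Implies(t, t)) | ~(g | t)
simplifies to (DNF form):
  True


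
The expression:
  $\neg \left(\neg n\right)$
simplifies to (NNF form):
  $n$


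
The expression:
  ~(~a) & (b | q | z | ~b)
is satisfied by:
  {a: True}


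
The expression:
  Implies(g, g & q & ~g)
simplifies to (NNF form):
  ~g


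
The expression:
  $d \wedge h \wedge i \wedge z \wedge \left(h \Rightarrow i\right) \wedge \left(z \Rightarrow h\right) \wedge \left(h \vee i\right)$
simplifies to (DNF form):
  $d \wedge h \wedge i \wedge z$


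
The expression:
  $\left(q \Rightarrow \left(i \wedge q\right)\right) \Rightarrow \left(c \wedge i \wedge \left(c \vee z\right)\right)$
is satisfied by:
  {c: True, q: True, i: False}
  {q: True, i: False, c: False}
  {i: True, c: True, q: True}
  {i: True, c: True, q: False}


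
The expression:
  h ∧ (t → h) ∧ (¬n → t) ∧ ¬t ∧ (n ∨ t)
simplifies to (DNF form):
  h ∧ n ∧ ¬t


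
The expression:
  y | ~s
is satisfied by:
  {y: True, s: False}
  {s: False, y: False}
  {s: True, y: True}


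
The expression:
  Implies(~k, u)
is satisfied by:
  {k: True, u: True}
  {k: True, u: False}
  {u: True, k: False}


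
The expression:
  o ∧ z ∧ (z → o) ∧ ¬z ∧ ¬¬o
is never true.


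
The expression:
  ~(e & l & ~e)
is always true.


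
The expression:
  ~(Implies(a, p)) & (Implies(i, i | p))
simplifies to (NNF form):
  a & ~p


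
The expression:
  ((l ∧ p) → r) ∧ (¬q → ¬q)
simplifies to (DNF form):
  r ∨ ¬l ∨ ¬p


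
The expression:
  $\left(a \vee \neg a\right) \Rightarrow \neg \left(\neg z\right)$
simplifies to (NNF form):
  $z$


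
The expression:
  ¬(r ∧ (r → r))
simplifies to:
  ¬r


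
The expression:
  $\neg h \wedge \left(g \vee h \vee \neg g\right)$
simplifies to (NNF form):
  $\neg h$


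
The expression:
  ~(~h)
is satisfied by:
  {h: True}


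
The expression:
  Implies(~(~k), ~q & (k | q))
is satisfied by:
  {k: False, q: False}
  {q: True, k: False}
  {k: True, q: False}


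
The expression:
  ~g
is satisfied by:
  {g: False}


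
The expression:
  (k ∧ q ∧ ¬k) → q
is always true.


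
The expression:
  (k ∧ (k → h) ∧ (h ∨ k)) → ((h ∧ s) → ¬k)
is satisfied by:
  {s: False, k: False, h: False}
  {h: True, s: False, k: False}
  {k: True, s: False, h: False}
  {h: True, k: True, s: False}
  {s: True, h: False, k: False}
  {h: True, s: True, k: False}
  {k: True, s: True, h: False}


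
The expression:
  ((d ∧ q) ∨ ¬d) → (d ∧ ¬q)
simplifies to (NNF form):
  d ∧ ¬q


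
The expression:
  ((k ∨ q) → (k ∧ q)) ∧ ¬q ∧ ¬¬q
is never true.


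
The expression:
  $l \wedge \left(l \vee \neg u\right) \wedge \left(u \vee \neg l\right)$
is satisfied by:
  {u: True, l: True}


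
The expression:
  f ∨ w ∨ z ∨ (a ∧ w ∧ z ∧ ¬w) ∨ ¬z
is always true.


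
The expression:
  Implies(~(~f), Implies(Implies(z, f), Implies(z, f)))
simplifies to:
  True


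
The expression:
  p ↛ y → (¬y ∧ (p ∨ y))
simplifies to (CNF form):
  True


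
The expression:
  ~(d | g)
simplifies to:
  ~d & ~g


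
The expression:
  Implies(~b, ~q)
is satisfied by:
  {b: True, q: False}
  {q: False, b: False}
  {q: True, b: True}


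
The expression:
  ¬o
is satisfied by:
  {o: False}


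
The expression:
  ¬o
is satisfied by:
  {o: False}


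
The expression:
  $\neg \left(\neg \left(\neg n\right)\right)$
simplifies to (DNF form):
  $\neg n$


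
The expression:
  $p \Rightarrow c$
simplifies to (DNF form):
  $c \vee \neg p$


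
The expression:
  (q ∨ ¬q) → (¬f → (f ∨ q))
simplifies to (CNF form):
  f ∨ q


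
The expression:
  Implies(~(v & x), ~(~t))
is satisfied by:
  {x: True, t: True, v: True}
  {x: True, t: True, v: False}
  {t: True, v: True, x: False}
  {t: True, v: False, x: False}
  {x: True, v: True, t: False}


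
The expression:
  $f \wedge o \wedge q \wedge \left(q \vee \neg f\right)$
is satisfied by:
  {f: True, o: True, q: True}


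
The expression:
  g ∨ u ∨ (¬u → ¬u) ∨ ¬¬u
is always true.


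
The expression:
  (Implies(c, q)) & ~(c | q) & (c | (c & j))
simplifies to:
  False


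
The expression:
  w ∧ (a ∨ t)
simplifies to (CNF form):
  w ∧ (a ∨ t)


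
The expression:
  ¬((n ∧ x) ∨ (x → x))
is never true.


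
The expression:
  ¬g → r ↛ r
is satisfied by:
  {g: True}


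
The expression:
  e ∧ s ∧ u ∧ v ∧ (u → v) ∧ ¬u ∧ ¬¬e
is never true.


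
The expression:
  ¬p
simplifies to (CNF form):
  ¬p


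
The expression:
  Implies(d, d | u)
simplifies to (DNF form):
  True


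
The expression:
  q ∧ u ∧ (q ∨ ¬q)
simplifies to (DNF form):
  q ∧ u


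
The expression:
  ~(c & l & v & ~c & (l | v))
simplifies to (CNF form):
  True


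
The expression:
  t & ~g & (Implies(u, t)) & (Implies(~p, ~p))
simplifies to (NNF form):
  t & ~g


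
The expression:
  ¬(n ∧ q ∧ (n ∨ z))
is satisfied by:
  {q: False, n: False}
  {n: True, q: False}
  {q: True, n: False}


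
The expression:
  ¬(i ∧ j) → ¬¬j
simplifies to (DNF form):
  j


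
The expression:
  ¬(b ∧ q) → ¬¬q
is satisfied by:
  {q: True}


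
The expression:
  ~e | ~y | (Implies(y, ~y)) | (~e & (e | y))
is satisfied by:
  {e: False, y: False}
  {y: True, e: False}
  {e: True, y: False}


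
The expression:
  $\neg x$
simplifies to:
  $\neg x$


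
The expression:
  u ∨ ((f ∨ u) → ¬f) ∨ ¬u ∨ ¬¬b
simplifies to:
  True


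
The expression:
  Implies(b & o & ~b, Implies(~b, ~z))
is always true.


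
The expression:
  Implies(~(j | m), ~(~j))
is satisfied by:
  {m: True, j: True}
  {m: True, j: False}
  {j: True, m: False}


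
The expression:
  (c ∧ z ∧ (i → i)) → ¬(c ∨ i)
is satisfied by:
  {c: False, z: False}
  {z: True, c: False}
  {c: True, z: False}


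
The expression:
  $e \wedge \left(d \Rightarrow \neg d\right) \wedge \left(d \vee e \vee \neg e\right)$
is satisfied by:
  {e: True, d: False}


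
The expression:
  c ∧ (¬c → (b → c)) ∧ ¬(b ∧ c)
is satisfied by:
  {c: True, b: False}


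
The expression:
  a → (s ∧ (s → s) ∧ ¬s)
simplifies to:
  ¬a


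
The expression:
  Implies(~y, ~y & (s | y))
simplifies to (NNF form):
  s | y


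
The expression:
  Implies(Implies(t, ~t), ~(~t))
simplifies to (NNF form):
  t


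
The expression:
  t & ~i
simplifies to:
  t & ~i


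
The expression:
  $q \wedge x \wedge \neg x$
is never true.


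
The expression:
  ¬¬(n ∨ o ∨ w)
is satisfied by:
  {n: True, o: True, w: True}
  {n: True, o: True, w: False}
  {n: True, w: True, o: False}
  {n: True, w: False, o: False}
  {o: True, w: True, n: False}
  {o: True, w: False, n: False}
  {w: True, o: False, n: False}


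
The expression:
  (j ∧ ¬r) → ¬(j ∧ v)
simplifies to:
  r ∨ ¬j ∨ ¬v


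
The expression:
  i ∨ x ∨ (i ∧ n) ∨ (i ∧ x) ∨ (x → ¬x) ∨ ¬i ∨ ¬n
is always true.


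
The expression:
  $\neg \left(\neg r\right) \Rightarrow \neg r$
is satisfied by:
  {r: False}


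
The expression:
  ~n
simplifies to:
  ~n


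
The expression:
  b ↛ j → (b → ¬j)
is always true.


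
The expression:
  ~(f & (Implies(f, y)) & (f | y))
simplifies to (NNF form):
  ~f | ~y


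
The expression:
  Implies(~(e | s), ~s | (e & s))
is always true.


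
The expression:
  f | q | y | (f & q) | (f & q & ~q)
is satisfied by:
  {y: True, q: True, f: True}
  {y: True, q: True, f: False}
  {y: True, f: True, q: False}
  {y: True, f: False, q: False}
  {q: True, f: True, y: False}
  {q: True, f: False, y: False}
  {f: True, q: False, y: False}


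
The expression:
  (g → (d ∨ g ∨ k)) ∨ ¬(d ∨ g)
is always true.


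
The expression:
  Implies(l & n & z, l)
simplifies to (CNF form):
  True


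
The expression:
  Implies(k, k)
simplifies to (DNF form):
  True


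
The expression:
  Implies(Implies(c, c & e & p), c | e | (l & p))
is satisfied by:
  {c: True, l: True, e: True, p: True}
  {c: True, l: True, e: True, p: False}
  {c: True, e: True, p: True, l: False}
  {c: True, e: True, p: False, l: False}
  {c: True, l: True, p: True, e: False}
  {c: True, l: True, p: False, e: False}
  {c: True, p: True, e: False, l: False}
  {c: True, p: False, e: False, l: False}
  {l: True, e: True, p: True, c: False}
  {l: True, e: True, p: False, c: False}
  {e: True, p: True, c: False, l: False}
  {e: True, c: False, p: False, l: False}
  {l: True, p: True, c: False, e: False}


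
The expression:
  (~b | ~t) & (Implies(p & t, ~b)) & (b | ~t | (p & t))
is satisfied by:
  {p: True, b: False, t: False}
  {b: False, t: False, p: False}
  {p: True, b: True, t: False}
  {b: True, p: False, t: False}
  {t: True, p: True, b: False}


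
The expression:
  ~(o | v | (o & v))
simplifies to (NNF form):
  ~o & ~v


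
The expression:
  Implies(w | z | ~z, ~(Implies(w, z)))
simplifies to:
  w & ~z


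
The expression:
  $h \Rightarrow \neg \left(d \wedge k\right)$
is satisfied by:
  {h: False, k: False, d: False}
  {d: True, h: False, k: False}
  {k: True, h: False, d: False}
  {d: True, k: True, h: False}
  {h: True, d: False, k: False}
  {d: True, h: True, k: False}
  {k: True, h: True, d: False}


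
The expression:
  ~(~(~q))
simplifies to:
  ~q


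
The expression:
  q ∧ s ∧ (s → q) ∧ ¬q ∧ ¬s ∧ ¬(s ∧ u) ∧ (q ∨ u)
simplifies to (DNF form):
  False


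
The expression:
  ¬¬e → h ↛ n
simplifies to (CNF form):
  (h ∨ ¬e) ∧ (¬e ∨ ¬n)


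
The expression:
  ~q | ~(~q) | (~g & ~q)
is always true.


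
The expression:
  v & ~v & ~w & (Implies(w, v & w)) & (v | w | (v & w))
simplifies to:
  False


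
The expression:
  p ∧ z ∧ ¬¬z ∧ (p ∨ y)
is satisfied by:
  {z: True, p: True}


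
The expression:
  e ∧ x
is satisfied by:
  {e: True, x: True}


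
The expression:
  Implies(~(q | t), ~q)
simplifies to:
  True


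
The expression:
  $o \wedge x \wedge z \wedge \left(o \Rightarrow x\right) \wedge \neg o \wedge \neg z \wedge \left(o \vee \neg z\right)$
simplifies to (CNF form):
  $\text{False}$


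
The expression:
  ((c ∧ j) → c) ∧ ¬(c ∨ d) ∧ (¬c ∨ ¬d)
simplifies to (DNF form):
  ¬c ∧ ¬d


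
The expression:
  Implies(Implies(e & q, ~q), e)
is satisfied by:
  {e: True}


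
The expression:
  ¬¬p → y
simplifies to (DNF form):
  y ∨ ¬p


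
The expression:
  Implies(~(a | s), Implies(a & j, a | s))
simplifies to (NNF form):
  True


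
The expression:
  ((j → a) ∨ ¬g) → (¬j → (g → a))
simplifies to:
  a ∨ j ∨ ¬g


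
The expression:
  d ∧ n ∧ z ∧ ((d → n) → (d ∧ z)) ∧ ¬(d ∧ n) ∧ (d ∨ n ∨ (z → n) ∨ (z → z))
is never true.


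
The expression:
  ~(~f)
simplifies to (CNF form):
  f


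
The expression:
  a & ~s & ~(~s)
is never true.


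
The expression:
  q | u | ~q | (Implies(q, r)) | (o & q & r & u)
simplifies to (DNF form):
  True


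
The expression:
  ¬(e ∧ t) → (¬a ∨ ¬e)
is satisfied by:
  {t: True, e: False, a: False}
  {e: False, a: False, t: False}
  {a: True, t: True, e: False}
  {a: True, e: False, t: False}
  {t: True, e: True, a: False}
  {e: True, t: False, a: False}
  {a: True, e: True, t: True}


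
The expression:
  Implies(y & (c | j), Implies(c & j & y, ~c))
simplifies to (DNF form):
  ~c | ~j | ~y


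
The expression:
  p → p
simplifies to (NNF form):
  True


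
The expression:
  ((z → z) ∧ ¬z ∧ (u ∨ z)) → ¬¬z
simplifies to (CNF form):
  z ∨ ¬u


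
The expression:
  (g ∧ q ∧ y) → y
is always true.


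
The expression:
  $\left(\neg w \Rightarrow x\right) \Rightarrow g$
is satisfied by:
  {g: True, w: False, x: False}
  {x: True, g: True, w: False}
  {g: True, w: True, x: False}
  {x: True, g: True, w: True}
  {x: False, w: False, g: False}


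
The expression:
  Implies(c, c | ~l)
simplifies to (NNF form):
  True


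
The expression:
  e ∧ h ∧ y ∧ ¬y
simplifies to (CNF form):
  False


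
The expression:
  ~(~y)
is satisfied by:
  {y: True}


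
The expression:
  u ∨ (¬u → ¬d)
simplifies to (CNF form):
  u ∨ ¬d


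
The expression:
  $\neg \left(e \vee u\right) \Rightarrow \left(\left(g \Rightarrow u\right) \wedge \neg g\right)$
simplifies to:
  $e \vee u \vee \neg g$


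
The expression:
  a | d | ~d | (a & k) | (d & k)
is always true.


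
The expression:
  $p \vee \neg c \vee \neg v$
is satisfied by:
  {p: True, v: False, c: False}
  {v: False, c: False, p: False}
  {c: True, p: True, v: False}
  {c: True, v: False, p: False}
  {p: True, v: True, c: False}
  {v: True, p: False, c: False}
  {c: True, v: True, p: True}


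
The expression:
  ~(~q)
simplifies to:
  q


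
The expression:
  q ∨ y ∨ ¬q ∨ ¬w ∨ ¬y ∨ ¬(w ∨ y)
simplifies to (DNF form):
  True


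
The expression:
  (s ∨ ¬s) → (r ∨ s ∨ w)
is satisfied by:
  {r: True, s: True, w: True}
  {r: True, s: True, w: False}
  {r: True, w: True, s: False}
  {r: True, w: False, s: False}
  {s: True, w: True, r: False}
  {s: True, w: False, r: False}
  {w: True, s: False, r: False}
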